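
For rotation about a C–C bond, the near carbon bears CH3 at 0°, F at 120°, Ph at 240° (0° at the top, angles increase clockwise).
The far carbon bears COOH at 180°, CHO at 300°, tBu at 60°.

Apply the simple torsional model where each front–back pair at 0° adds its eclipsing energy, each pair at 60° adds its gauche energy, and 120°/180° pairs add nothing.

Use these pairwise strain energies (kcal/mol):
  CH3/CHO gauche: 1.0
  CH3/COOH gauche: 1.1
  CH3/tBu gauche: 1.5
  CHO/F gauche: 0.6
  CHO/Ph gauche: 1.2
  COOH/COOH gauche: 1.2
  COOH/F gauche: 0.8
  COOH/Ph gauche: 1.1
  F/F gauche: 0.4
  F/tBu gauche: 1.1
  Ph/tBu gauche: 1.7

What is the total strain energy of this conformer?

6.7 kcal/mol

This conformer (staggered): CH3–CHO gauche, CH3–tBu gauche, F–COOH gauche, F–tBu gauche, Ph–COOH gauche, Ph–CHO gauche; 1.0 + 1.5 + 0.8 + 1.1 + 1.1 + 1.2 = 6.7 kcal/mol.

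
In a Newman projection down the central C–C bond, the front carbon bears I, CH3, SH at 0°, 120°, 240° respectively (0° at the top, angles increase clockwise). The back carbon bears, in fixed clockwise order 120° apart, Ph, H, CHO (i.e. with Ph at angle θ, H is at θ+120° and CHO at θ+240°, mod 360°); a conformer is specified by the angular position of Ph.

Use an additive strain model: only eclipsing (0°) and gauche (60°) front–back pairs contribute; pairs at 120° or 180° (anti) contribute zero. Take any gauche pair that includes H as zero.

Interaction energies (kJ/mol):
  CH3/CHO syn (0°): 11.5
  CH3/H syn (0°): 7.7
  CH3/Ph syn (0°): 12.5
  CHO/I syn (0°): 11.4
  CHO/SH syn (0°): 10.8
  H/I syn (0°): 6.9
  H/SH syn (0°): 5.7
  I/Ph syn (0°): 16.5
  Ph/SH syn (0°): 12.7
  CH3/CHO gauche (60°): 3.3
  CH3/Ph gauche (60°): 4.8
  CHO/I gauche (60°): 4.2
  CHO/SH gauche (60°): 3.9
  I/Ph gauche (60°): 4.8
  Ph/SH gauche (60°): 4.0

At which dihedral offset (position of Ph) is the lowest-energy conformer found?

Ph at 0° (eclipsed): I(0°)/Ph(0°) eclipsed 16.5; CH3(120°)/H(120°) eclipsed 7.7; SH(240°)/CHO(240°) eclipsed 10.8 → 35.0 kJ/mol.
Ph at 60° (staggered): I(0°)/Ph(60°) gauche 4.8; I(0°)/CHO(300°) gauche 4.2; CH3(120°)/Ph(60°) gauche 4.8; SH(240°)/CHO(300°) gauche 3.9 → 17.7 kJ/mol.
Ph at 120° (eclipsed): I(0°)/CHO(0°) eclipsed 11.4; CH3(120°)/Ph(120°) eclipsed 12.5; SH(240°)/H(240°) eclipsed 5.7 → 29.6 kJ/mol.
Ph at 180° (staggered): I(0°)/CHO(60°) gauche 4.2; CH3(120°)/Ph(180°) gauche 4.8; CH3(120°)/CHO(60°) gauche 3.3; SH(240°)/Ph(180°) gauche 4.0 → 16.3 kJ/mol.
Ph at 240° (eclipsed): I(0°)/H(0°) eclipsed 6.9; CH3(120°)/CHO(120°) eclipsed 11.5; SH(240°)/Ph(240°) eclipsed 12.7 → 31.1 kJ/mol.
Ph at 300° (staggered): I(0°)/Ph(300°) gauche 4.8; CH3(120°)/CHO(180°) gauche 3.3; SH(240°)/Ph(300°) gauche 4.0; SH(240°)/CHO(180°) gauche 3.9 → 16.0 kJ/mol.
The minimum (16.0 kJ/mol) occurs with Ph at 300°.

300°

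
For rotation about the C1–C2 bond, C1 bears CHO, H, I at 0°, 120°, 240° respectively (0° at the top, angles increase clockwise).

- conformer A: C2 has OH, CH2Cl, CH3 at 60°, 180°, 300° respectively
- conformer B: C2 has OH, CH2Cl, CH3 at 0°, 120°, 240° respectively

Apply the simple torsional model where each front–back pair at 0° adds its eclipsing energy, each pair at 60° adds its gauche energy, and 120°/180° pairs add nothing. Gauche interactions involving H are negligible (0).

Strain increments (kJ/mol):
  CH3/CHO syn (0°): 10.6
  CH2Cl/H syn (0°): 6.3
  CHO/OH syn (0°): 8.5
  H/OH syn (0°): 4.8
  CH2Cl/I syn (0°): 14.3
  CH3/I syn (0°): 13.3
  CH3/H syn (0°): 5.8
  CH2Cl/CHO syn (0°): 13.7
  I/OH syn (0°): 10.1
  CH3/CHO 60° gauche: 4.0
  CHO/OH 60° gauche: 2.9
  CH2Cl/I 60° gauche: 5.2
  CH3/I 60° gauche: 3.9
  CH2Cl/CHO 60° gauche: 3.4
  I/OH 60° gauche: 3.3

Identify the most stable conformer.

A

A is staggered. CHO at 0° is gauche with OH at 60° (2.9); CHO at 0° is gauche with CH3 at 300° (4.0); I at 240° is gauche with CH2Cl at 180° (5.2); I at 240° is gauche with CH3 at 300° (3.9). Total 16.0 kJ/mol.
B is eclipsed. CHO at 0° is eclipsed with OH at 0° (8.5); H at 120° is eclipsed with CH2Cl at 120° (6.3); I at 240° is eclipsed with CH3 at 240° (13.3). Total 28.1 kJ/mol.
A has the lowest total (16.0 kJ/mol).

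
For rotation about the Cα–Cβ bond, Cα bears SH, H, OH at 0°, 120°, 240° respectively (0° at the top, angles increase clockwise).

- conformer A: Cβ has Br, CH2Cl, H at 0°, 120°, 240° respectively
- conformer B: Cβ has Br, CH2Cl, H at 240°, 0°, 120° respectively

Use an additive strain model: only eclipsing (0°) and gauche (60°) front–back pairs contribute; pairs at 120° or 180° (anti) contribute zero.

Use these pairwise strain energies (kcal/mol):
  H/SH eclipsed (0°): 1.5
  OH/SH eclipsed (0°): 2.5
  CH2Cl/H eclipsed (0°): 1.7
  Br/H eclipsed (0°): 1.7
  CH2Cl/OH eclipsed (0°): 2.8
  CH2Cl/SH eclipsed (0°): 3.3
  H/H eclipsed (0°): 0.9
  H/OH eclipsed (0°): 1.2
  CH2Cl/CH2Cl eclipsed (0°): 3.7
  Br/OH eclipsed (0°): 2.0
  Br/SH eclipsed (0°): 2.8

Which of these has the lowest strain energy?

A is eclipsed. SH at 0° is eclipsed with Br at 0° (2.8); H at 120° is eclipsed with CH2Cl at 120° (1.7); OH at 240° is eclipsed with H at 240° (1.2). Total 5.7 kcal/mol.
B is eclipsed. SH at 0° is eclipsed with CH2Cl at 0° (3.3); H at 120° is eclipsed with H at 120° (0.9); OH at 240° is eclipsed with Br at 240° (2.0). Total 6.2 kcal/mol.
A has the lowest total (5.7 kcal/mol).

A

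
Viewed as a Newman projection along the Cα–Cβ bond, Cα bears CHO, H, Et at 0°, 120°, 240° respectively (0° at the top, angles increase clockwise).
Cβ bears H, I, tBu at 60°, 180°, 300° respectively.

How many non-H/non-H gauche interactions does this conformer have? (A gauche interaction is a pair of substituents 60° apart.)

3

Non-H gauche pairs: CHO(0°)/tBu(300°); Et(240°)/I(180°); Et(240°)/tBu(300°) — 3 interactions.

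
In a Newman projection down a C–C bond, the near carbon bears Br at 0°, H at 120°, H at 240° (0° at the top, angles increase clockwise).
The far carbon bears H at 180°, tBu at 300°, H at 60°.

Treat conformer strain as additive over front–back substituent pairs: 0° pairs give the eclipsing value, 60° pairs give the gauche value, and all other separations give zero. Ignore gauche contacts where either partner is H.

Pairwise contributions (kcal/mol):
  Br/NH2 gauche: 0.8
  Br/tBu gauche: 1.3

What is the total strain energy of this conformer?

1.3 kcal/mol

This conformer (staggered): Br(0°)/tBu(300°) gauche 1.3 → 1.3 kcal/mol.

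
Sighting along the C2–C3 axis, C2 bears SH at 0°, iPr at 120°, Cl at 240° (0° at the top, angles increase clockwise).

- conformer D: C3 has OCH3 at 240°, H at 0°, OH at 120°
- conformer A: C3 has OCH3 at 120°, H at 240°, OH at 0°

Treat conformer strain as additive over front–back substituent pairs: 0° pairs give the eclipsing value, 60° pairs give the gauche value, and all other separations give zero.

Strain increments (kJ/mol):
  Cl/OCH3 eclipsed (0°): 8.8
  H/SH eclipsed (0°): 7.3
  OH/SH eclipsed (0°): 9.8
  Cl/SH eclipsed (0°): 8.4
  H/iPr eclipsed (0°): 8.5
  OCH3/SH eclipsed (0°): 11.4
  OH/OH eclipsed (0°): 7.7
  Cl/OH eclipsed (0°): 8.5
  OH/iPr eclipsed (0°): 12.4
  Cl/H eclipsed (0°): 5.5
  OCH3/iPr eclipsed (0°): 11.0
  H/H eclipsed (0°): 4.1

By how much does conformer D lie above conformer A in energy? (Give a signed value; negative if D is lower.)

D is eclipsed. SH at 0° is eclipsed with H at 0° (7.3); iPr at 120° is eclipsed with OH at 120° (12.4); Cl at 240° is eclipsed with OCH3 at 240° (8.8). Total 28.5 kJ/mol.
A is eclipsed. SH at 0° is eclipsed with OH at 0° (9.8); iPr at 120° is eclipsed with OCH3 at 120° (11.0); Cl at 240° is eclipsed with H at 240° (5.5). Total 26.3 kJ/mol.
E(D) − E(A) = 28.5 − 26.3 = +2.2 kJ/mol.

+2.2 kJ/mol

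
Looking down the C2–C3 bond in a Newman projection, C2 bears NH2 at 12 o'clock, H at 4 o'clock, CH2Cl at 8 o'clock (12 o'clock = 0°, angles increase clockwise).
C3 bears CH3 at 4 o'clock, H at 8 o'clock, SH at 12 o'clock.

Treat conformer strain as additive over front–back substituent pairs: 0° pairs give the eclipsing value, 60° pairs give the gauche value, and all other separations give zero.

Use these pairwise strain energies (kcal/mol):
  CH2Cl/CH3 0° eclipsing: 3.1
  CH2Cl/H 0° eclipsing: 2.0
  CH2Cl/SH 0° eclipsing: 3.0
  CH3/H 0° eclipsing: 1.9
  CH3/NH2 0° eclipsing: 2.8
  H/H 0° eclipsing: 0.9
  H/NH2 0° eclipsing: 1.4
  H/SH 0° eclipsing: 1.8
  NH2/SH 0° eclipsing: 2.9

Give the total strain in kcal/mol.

This conformer (eclipsed): NH2(0°)/SH(0°) eclipsed 2.9; H(120°)/CH3(120°) eclipsed 1.9; CH2Cl(240°)/H(240°) eclipsed 2.0 → 6.8 kcal/mol.

6.8 kcal/mol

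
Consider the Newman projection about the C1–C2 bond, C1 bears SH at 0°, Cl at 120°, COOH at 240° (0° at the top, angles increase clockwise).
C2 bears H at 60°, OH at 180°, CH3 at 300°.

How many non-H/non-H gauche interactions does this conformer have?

Non-H gauche pairs: SH(0°)/CH3(300°); Cl(120°)/OH(180°); COOH(240°)/OH(180°); COOH(240°)/CH3(300°) — 4 interactions.

4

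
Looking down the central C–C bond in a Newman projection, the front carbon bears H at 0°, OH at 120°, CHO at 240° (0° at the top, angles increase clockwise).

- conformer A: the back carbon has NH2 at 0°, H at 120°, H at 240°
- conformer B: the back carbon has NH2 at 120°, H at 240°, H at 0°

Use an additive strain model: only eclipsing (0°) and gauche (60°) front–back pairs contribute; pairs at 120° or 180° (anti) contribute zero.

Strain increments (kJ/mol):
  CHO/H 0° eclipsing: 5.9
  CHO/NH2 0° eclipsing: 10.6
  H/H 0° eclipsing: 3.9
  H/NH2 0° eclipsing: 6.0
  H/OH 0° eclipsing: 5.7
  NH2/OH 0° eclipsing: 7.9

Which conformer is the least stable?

B

A is eclipsed. H at 0° is eclipsed with NH2 at 0° (6.0); OH at 120° is eclipsed with H at 120° (5.7); CHO at 240° is eclipsed with H at 240° (5.9). Total 17.6 kJ/mol.
B is eclipsed. H at 0° is eclipsed with H at 0° (3.9); OH at 120° is eclipsed with NH2 at 120° (7.9); CHO at 240° is eclipsed with H at 240° (5.9). Total 17.7 kJ/mol.
B has the highest total (17.7 kJ/mol).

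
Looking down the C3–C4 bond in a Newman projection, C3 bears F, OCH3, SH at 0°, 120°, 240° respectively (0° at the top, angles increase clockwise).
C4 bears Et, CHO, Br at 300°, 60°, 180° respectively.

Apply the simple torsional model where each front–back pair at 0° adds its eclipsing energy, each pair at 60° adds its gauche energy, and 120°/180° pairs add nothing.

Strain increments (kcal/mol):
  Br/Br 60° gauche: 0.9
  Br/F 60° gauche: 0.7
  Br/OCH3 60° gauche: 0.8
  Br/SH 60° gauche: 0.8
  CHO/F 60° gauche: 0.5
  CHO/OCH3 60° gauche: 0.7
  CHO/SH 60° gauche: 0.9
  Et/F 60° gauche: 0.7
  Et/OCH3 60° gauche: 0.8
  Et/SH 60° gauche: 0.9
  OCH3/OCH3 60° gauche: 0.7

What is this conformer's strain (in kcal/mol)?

4.4 kcal/mol

This conformer (staggered): F–Et gauche, F–CHO gauche, OCH3–CHO gauche, OCH3–Br gauche, SH–Et gauche, SH–Br gauche; 0.7 + 0.5 + 0.7 + 0.8 + 0.9 + 0.8 = 4.4 kcal/mol.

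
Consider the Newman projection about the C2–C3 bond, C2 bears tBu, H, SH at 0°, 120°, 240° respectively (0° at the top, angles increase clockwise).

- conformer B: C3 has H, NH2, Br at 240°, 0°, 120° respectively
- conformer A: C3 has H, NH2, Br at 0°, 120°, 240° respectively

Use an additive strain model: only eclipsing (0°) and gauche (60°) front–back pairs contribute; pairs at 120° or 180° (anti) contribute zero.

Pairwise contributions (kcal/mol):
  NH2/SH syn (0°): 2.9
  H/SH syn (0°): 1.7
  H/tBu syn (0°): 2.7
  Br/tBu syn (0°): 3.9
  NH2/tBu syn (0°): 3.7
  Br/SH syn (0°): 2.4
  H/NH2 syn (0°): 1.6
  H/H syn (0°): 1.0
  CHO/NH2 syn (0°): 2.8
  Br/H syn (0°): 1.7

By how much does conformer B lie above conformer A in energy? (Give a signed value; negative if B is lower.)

+0.4 kcal/mol

B (eclipsed): tBu(0°)/NH2(0°) eclipsed 3.7; H(120°)/Br(120°) eclipsed 1.7; SH(240°)/H(240°) eclipsed 1.7 → 7.1 kcal/mol.
A (eclipsed): tBu(0°)/H(0°) eclipsed 2.7; H(120°)/NH2(120°) eclipsed 1.6; SH(240°)/Br(240°) eclipsed 2.4 → 6.7 kcal/mol.
E(B) − E(A) = 7.1 − 6.7 = +0.4 kcal/mol.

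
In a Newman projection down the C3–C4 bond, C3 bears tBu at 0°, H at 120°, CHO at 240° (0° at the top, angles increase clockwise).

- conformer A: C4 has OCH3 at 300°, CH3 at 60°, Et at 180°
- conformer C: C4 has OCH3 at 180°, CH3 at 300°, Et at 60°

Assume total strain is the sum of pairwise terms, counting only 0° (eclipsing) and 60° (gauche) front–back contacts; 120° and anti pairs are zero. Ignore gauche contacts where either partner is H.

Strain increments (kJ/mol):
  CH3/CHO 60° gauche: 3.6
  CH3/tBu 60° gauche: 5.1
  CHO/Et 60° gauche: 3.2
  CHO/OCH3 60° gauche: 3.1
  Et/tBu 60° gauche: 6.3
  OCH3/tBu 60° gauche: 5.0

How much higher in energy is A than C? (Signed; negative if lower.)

-1.7 kJ/mol

A (staggered): tBu(0°)/OCH3(300°) gauche 5.0; tBu(0°)/CH3(60°) gauche 5.1; CHO(240°)/OCH3(300°) gauche 3.1; CHO(240°)/Et(180°) gauche 3.2 → 16.4 kJ/mol.
C (staggered): tBu(0°)/CH3(300°) gauche 5.1; tBu(0°)/Et(60°) gauche 6.3; CHO(240°)/OCH3(180°) gauche 3.1; CHO(240°)/CH3(300°) gauche 3.6 → 18.1 kJ/mol.
E(A) − E(C) = 16.4 − 18.1 = -1.7 kJ/mol.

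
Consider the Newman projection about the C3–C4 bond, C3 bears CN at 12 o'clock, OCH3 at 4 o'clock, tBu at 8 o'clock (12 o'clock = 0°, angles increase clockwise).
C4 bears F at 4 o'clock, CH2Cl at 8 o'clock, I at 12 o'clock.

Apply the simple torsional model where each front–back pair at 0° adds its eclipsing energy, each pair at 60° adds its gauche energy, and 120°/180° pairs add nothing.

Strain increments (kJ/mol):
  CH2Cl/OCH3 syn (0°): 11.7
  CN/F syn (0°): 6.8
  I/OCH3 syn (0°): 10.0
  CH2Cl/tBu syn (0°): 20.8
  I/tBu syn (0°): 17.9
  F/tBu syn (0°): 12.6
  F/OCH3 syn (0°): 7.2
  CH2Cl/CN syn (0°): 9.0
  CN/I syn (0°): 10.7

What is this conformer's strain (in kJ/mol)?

This conformer is eclipsed. CN at 0° is eclipsed with I at 0° (10.7); OCH3 at 120° is eclipsed with F at 120° (7.2); tBu at 240° is eclipsed with CH2Cl at 240° (20.8). Total 38.7 kJ/mol.

38.7 kJ/mol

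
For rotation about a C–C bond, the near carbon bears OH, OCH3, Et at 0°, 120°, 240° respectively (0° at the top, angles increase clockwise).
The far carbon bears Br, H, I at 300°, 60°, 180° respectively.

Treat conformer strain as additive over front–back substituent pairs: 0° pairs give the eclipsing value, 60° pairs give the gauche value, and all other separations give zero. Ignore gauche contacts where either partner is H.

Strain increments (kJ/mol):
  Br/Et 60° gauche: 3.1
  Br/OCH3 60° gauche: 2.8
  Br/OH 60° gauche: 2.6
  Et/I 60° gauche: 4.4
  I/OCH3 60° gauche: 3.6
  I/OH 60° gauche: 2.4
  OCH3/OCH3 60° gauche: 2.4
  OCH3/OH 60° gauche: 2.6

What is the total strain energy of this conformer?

13.7 kJ/mol

This conformer (staggered): OH(0°)/Br(300°) gauche 2.6; OCH3(120°)/I(180°) gauche 3.6; Et(240°)/Br(300°) gauche 3.1; Et(240°)/I(180°) gauche 4.4 → 13.7 kJ/mol.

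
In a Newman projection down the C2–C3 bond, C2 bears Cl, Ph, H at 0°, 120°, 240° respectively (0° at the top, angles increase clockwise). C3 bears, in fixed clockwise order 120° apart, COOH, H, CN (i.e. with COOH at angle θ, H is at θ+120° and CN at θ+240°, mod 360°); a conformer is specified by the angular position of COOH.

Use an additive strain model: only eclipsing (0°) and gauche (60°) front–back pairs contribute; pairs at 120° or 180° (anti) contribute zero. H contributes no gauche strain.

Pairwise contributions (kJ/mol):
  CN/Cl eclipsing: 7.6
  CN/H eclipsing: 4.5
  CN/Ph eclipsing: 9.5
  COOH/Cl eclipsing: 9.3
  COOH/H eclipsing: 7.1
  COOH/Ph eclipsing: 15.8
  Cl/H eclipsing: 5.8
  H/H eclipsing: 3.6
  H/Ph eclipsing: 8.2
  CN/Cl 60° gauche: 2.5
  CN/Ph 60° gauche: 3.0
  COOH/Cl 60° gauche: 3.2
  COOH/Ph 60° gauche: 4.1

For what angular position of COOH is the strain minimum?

300°

COOH at 0° (eclipsed): Cl–COOH eclipsed, Ph–H eclipsed, H–CN eclipsed; 9.3 + 8.2 + 4.5 = 22.0 kJ/mol.
COOH at 60° (staggered): Cl–COOH gauche, Cl–CN gauche, Ph–COOH gauche; 3.2 + 2.5 + 4.1 = 9.8 kJ/mol.
COOH at 120° (eclipsed): Cl–CN eclipsed, Ph–COOH eclipsed, H–H eclipsed; 7.6 + 15.8 + 3.6 = 27.0 kJ/mol.
COOH at 180° (staggered): Cl–CN gauche, Ph–COOH gauche, Ph–CN gauche; 2.5 + 4.1 + 3.0 = 9.6 kJ/mol.
COOH at 240° (eclipsed): Cl–H eclipsed, Ph–CN eclipsed, H–COOH eclipsed; 5.8 + 9.5 + 7.1 = 22.4 kJ/mol.
COOH at 300° (staggered): Cl–COOH gauche, Ph–CN gauche; 3.2 + 3.0 = 6.2 kJ/mol.
The minimum (6.2 kJ/mol) occurs with COOH at 300°.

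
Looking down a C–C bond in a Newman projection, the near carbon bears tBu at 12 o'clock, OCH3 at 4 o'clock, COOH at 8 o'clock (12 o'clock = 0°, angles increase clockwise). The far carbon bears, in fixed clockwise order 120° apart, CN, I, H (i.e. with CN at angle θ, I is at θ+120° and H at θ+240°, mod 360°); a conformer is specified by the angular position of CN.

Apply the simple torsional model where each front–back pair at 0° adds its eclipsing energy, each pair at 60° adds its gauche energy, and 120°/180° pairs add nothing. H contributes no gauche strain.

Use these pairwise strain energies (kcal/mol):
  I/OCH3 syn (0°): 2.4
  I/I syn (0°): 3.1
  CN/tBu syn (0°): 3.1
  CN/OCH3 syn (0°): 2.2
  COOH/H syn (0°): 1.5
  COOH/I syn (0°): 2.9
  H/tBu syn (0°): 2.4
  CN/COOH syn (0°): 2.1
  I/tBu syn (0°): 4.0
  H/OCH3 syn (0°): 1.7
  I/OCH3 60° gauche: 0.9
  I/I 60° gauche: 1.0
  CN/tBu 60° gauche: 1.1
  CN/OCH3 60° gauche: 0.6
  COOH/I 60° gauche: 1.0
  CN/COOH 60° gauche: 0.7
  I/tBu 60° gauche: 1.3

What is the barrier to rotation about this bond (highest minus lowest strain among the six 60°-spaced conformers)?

CN at 0° (eclipsed): tBu–CN eclipsed, OCH3–I eclipsed, COOH–H eclipsed; 3.1 + 2.4 + 1.5 = 7.0 kcal/mol.
CN at 60° (staggered): tBu–CN gauche, OCH3–CN gauche, OCH3–I gauche, COOH–I gauche; 1.1 + 0.6 + 0.9 + 1.0 = 3.6 kcal/mol.
CN at 120° (eclipsed): tBu–H eclipsed, OCH3–CN eclipsed, COOH–I eclipsed; 2.4 + 2.2 + 2.9 = 7.5 kcal/mol.
CN at 180° (staggered): tBu–I gauche, OCH3–CN gauche, COOH–CN gauche, COOH–I gauche; 1.3 + 0.6 + 0.7 + 1.0 = 3.6 kcal/mol.
CN at 240° (eclipsed): tBu–I eclipsed, OCH3–H eclipsed, COOH–CN eclipsed; 4.0 + 1.7 + 2.1 = 7.8 kcal/mol.
CN at 300° (staggered): tBu–CN gauche, tBu–I gauche, OCH3–I gauche, COOH–CN gauche; 1.1 + 1.3 + 0.9 + 0.7 = 4.0 kcal/mol.
Max at 240° (7.8 kcal/mol), min at 60° (3.6 kcal/mol); barrier = 4.2 kcal/mol.

4.2 kcal/mol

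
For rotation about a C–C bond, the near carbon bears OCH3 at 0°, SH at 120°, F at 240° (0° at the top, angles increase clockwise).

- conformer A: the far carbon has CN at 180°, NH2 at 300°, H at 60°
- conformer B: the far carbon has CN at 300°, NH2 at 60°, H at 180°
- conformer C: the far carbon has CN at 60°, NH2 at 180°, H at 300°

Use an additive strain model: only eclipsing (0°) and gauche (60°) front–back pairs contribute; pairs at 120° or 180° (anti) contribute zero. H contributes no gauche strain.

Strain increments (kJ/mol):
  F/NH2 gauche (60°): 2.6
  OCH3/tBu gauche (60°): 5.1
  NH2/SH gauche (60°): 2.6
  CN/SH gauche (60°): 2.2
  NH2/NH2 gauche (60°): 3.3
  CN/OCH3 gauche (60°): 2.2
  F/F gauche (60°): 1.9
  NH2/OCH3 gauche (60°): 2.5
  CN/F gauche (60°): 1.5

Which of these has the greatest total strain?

A (staggered): OCH3–NH2 gauche, SH–CN gauche, F–CN gauche, F–NH2 gauche; 2.5 + 2.2 + 1.5 + 2.6 = 8.8 kJ/mol.
B (staggered): OCH3–CN gauche, OCH3–NH2 gauche, SH–NH2 gauche, F–CN gauche; 2.2 + 2.5 + 2.6 + 1.5 = 8.8 kJ/mol.
C (staggered): OCH3–CN gauche, SH–CN gauche, SH–NH2 gauche, F–NH2 gauche; 2.2 + 2.2 + 2.6 + 2.6 = 9.6 kJ/mol.
C has the highest total (9.6 kJ/mol).

C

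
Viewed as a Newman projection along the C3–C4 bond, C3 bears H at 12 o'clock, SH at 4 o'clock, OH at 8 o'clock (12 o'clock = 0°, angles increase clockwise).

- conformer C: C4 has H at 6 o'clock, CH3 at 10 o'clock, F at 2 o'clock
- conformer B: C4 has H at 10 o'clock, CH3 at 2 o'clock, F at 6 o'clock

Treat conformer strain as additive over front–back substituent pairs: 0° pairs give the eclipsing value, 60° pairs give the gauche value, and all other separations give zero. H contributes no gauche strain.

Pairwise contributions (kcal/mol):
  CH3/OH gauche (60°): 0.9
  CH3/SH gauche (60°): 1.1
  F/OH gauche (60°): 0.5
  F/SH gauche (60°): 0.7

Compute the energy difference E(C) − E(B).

-0.7 kcal/mol

C (staggered): SH–F gauche, OH–CH3 gauche; 0.7 + 0.9 = 1.6 kcal/mol.
B (staggered): SH–CH3 gauche, SH–F gauche, OH–F gauche; 1.1 + 0.7 + 0.5 = 2.3 kcal/mol.
E(C) − E(B) = 1.6 − 2.3 = -0.7 kcal/mol.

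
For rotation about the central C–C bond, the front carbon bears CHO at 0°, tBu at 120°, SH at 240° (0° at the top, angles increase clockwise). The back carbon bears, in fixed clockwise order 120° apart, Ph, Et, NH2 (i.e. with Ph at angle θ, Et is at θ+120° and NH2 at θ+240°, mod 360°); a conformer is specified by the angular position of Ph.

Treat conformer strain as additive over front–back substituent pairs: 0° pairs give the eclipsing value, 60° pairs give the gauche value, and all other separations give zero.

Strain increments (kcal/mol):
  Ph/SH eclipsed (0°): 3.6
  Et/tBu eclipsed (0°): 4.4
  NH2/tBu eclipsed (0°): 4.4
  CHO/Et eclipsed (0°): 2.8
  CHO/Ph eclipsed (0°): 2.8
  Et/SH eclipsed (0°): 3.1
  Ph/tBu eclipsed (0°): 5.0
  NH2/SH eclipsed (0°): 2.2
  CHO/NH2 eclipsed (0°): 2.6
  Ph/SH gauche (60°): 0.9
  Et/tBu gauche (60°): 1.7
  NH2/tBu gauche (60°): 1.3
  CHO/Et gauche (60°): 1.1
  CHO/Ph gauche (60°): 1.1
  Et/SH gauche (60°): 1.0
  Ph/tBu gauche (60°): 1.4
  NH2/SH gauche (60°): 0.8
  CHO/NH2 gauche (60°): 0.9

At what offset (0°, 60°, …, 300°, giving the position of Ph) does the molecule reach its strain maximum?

240°

Ph at 0° (eclipsed): CHO(0°)/Ph(0°) eclipsed 2.8; tBu(120°)/Et(120°) eclipsed 4.4; SH(240°)/NH2(240°) eclipsed 2.2 → 9.4 kcal/mol.
Ph at 60° (staggered): CHO(0°)/Ph(60°) gauche 1.1; CHO(0°)/NH2(300°) gauche 0.9; tBu(120°)/Ph(60°) gauche 1.4; tBu(120°)/Et(180°) gauche 1.7; SH(240°)/Et(180°) gauche 1.0; SH(240°)/NH2(300°) gauche 0.8 → 6.9 kcal/mol.
Ph at 120° (eclipsed): CHO(0°)/NH2(0°) eclipsed 2.6; tBu(120°)/Ph(120°) eclipsed 5.0; SH(240°)/Et(240°) eclipsed 3.1 → 10.7 kcal/mol.
Ph at 180° (staggered): CHO(0°)/Et(300°) gauche 1.1; CHO(0°)/NH2(60°) gauche 0.9; tBu(120°)/Ph(180°) gauche 1.4; tBu(120°)/NH2(60°) gauche 1.3; SH(240°)/Ph(180°) gauche 0.9; SH(240°)/Et(300°) gauche 1.0 → 6.6 kcal/mol.
Ph at 240° (eclipsed): CHO(0°)/Et(0°) eclipsed 2.8; tBu(120°)/NH2(120°) eclipsed 4.4; SH(240°)/Ph(240°) eclipsed 3.6 → 10.8 kcal/mol.
Ph at 300° (staggered): CHO(0°)/Ph(300°) gauche 1.1; CHO(0°)/Et(60°) gauche 1.1; tBu(120°)/Et(60°) gauche 1.7; tBu(120°)/NH2(180°) gauche 1.3; SH(240°)/Ph(300°) gauche 0.9; SH(240°)/NH2(180°) gauche 0.8 → 6.9 kcal/mol.
The maximum (10.8 kcal/mol) occurs with Ph at 240°.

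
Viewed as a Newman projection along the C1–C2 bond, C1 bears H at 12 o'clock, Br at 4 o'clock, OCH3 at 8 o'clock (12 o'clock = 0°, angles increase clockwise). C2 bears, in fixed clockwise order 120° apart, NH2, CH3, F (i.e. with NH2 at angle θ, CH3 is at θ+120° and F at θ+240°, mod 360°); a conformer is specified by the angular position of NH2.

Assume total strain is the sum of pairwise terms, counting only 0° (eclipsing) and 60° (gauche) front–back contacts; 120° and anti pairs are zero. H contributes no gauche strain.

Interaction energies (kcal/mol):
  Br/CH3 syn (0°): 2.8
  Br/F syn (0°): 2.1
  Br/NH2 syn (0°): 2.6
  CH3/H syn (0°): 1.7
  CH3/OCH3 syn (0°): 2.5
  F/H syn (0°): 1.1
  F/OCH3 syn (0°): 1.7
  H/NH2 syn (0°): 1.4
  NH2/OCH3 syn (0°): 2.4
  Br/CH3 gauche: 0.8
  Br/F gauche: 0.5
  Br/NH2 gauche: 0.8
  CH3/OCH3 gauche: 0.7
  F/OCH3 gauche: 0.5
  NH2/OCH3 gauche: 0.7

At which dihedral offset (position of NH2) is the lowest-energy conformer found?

NH2 at 0° (eclipsed): H–NH2 eclipsed, Br–CH3 eclipsed, OCH3–F eclipsed; 1.4 + 2.8 + 1.7 = 5.9 kcal/mol.
NH2 at 60° (staggered): Br–NH2 gauche, Br–CH3 gauche, OCH3–CH3 gauche, OCH3–F gauche; 0.8 + 0.8 + 0.7 + 0.5 = 2.8 kcal/mol.
NH2 at 120° (eclipsed): H–F eclipsed, Br–NH2 eclipsed, OCH3–CH3 eclipsed; 1.1 + 2.6 + 2.5 = 6.2 kcal/mol.
NH2 at 180° (staggered): Br–NH2 gauche, Br–F gauche, OCH3–NH2 gauche, OCH3–CH3 gauche; 0.8 + 0.5 + 0.7 + 0.7 = 2.7 kcal/mol.
NH2 at 240° (eclipsed): H–CH3 eclipsed, Br–F eclipsed, OCH3–NH2 eclipsed; 1.7 + 2.1 + 2.4 = 6.2 kcal/mol.
NH2 at 300° (staggered): Br–CH3 gauche, Br–F gauche, OCH3–NH2 gauche, OCH3–F gauche; 0.8 + 0.5 + 0.7 + 0.5 = 2.5 kcal/mol.
The minimum (2.5 kcal/mol) occurs with NH2 at 300°.

300°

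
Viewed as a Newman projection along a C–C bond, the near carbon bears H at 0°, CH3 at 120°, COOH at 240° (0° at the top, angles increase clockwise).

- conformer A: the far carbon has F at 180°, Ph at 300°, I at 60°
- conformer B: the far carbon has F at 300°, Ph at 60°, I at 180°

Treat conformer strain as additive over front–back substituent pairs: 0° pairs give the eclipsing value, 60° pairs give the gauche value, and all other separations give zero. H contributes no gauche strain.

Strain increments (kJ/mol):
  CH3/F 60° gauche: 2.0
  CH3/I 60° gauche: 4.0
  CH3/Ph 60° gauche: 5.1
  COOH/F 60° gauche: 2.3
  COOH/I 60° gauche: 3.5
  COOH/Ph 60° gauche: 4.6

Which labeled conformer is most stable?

A (staggered): CH3(120°)/F(180°) gauche 2.0; CH3(120°)/I(60°) gauche 4.0; COOH(240°)/F(180°) gauche 2.3; COOH(240°)/Ph(300°) gauche 4.6 → 12.9 kJ/mol.
B (staggered): CH3(120°)/Ph(60°) gauche 5.1; CH3(120°)/I(180°) gauche 4.0; COOH(240°)/F(300°) gauche 2.3; COOH(240°)/I(180°) gauche 3.5 → 14.9 kJ/mol.
A has the lowest total (12.9 kJ/mol).

A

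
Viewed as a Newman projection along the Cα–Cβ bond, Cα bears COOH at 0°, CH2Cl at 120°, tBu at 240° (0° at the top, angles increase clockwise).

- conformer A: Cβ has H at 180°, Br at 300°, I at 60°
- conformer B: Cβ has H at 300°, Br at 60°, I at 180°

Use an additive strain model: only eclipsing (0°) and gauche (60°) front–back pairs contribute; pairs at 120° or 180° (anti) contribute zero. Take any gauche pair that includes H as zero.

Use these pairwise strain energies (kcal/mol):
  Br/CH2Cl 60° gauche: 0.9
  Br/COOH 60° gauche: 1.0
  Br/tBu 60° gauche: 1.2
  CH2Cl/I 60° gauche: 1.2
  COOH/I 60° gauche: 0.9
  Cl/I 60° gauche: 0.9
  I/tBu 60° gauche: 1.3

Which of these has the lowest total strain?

A (staggered): COOH–Br gauche, COOH–I gauche, CH2Cl–I gauche, tBu–Br gauche; 1.0 + 0.9 + 1.2 + 1.2 = 4.3 kcal/mol.
B (staggered): COOH–Br gauche, CH2Cl–Br gauche, CH2Cl–I gauche, tBu–I gauche; 1.0 + 0.9 + 1.2 + 1.3 = 4.4 kcal/mol.
A has the lowest total (4.3 kcal/mol).

A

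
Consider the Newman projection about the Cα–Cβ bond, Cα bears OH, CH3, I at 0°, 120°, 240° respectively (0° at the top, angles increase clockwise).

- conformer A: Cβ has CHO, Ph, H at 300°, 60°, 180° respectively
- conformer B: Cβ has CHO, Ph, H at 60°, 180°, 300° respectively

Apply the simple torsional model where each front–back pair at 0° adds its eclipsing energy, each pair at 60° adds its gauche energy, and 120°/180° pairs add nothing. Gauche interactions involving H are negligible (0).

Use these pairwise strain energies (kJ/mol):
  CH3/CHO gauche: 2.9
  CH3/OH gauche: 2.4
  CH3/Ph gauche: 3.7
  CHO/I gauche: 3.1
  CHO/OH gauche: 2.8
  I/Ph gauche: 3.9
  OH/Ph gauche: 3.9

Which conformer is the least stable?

A

A (staggered): OH(0°)/CHO(300°) gauche 2.8; OH(0°)/Ph(60°) gauche 3.9; CH3(120°)/Ph(60°) gauche 3.7; I(240°)/CHO(300°) gauche 3.1 → 13.5 kJ/mol.
B (staggered): OH(0°)/CHO(60°) gauche 2.8; CH3(120°)/CHO(60°) gauche 2.9; CH3(120°)/Ph(180°) gauche 3.7; I(240°)/Ph(180°) gauche 3.9 → 13.3 kJ/mol.
A has the highest total (13.5 kJ/mol).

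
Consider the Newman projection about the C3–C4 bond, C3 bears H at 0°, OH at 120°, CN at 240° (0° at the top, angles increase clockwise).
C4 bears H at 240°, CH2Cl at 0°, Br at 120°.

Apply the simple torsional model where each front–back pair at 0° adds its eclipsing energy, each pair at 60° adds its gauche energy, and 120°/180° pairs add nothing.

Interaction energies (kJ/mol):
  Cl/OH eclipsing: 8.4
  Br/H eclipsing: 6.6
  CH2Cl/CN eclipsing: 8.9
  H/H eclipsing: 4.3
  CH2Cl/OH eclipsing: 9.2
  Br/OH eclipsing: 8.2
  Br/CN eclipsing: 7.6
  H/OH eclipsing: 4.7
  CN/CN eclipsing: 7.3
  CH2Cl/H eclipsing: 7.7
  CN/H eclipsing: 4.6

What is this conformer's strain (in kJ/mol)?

This conformer is eclipsed. H at 0° is eclipsed with CH2Cl at 0° (7.7); OH at 120° is eclipsed with Br at 120° (8.2); CN at 240° is eclipsed with H at 240° (4.6). Total 20.5 kJ/mol.

20.5 kJ/mol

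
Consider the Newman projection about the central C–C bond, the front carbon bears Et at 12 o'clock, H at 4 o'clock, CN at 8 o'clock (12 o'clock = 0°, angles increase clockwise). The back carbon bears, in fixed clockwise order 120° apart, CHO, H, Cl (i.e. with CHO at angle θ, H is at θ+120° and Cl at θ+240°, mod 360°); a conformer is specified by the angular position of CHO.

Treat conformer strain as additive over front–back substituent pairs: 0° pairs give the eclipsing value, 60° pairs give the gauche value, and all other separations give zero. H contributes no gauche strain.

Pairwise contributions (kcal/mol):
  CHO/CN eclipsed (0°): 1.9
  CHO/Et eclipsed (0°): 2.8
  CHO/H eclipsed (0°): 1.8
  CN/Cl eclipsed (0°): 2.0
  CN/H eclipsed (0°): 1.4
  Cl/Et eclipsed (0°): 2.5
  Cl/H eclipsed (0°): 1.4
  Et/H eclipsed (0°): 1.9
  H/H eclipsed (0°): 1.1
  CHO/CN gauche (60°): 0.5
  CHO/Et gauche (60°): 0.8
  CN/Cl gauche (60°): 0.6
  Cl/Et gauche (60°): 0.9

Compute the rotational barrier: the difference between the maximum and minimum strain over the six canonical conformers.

CHO at 0° (eclipsed): Et(0°)/CHO(0°) eclipsed 2.8; H(120°)/H(120°) eclipsed 1.1; CN(240°)/Cl(240°) eclipsed 2.0 → 5.9 kcal/mol.
CHO at 60° (staggered): Et(0°)/CHO(60°) gauche 0.8; Et(0°)/Cl(300°) gauche 0.9; CN(240°)/Cl(300°) gauche 0.6 → 2.3 kcal/mol.
CHO at 120° (eclipsed): Et(0°)/Cl(0°) eclipsed 2.5; H(120°)/CHO(120°) eclipsed 1.8; CN(240°)/H(240°) eclipsed 1.4 → 5.7 kcal/mol.
CHO at 180° (staggered): Et(0°)/Cl(60°) gauche 0.9; CN(240°)/CHO(180°) gauche 0.5 → 1.4 kcal/mol.
CHO at 240° (eclipsed): Et(0°)/H(0°) eclipsed 1.9; H(120°)/Cl(120°) eclipsed 1.4; CN(240°)/CHO(240°) eclipsed 1.9 → 5.2 kcal/mol.
CHO at 300° (staggered): Et(0°)/CHO(300°) gauche 0.8; CN(240°)/CHO(300°) gauche 0.5; CN(240°)/Cl(180°) gauche 0.6 → 1.9 kcal/mol.
Max at 0° (5.9 kcal/mol), min at 180° (1.4 kcal/mol); barrier = 4.5 kcal/mol.

4.5 kcal/mol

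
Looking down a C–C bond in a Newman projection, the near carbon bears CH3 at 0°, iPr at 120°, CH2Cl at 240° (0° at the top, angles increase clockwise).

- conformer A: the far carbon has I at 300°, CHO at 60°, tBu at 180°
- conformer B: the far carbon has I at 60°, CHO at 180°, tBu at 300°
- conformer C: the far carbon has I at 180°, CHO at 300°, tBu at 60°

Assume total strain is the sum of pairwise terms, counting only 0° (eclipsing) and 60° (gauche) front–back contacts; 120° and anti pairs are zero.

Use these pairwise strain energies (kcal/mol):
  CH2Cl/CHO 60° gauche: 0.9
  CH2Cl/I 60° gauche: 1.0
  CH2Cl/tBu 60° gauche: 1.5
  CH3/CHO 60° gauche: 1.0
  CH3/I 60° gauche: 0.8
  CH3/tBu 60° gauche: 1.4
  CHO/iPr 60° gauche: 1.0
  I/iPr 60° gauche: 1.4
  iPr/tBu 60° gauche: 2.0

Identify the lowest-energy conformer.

A (staggered): CH3–I gauche, CH3–CHO gauche, iPr–CHO gauche, iPr–tBu gauche, CH2Cl–I gauche, CH2Cl–tBu gauche; 0.8 + 1.0 + 1.0 + 2.0 + 1.0 + 1.5 = 7.3 kcal/mol.
B (staggered): CH3–I gauche, CH3–tBu gauche, iPr–I gauche, iPr–CHO gauche, CH2Cl–CHO gauche, CH2Cl–tBu gauche; 0.8 + 1.4 + 1.4 + 1.0 + 0.9 + 1.5 = 7.0 kcal/mol.
C (staggered): CH3–CHO gauche, CH3–tBu gauche, iPr–I gauche, iPr–tBu gauche, CH2Cl–I gauche, CH2Cl–CHO gauche; 1.0 + 1.4 + 1.4 + 2.0 + 1.0 + 0.9 = 7.7 kcal/mol.
B has the lowest total (7.0 kcal/mol).

B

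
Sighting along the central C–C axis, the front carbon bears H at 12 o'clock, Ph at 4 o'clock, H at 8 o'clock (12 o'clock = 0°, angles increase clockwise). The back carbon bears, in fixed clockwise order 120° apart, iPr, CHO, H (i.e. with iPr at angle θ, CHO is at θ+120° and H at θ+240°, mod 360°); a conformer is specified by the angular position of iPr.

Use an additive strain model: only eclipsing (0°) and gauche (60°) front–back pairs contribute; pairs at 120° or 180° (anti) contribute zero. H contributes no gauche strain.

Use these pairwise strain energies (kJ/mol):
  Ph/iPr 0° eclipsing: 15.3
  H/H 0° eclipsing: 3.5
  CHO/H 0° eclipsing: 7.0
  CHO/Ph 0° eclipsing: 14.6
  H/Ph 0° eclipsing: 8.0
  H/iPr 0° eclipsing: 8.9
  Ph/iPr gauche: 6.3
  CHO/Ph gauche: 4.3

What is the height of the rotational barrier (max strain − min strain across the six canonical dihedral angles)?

iPr at 0° (eclipsed): H(0°)/iPr(0°) eclipsed 8.9; Ph(120°)/CHO(120°) eclipsed 14.6; H(240°)/H(240°) eclipsed 3.5 → 27.0 kJ/mol.
iPr at 60° (staggered): Ph(120°)/iPr(60°) gauche 6.3; Ph(120°)/CHO(180°) gauche 4.3 → 10.6 kJ/mol.
iPr at 120° (eclipsed): H(0°)/H(0°) eclipsed 3.5; Ph(120°)/iPr(120°) eclipsed 15.3; H(240°)/CHO(240°) eclipsed 7.0 → 25.8 kJ/mol.
iPr at 180° (staggered): Ph(120°)/iPr(180°) gauche 6.3 → 6.3 kJ/mol.
iPr at 240° (eclipsed): H(0°)/CHO(0°) eclipsed 7.0; Ph(120°)/H(120°) eclipsed 8.0; H(240°)/iPr(240°) eclipsed 8.9 → 23.9 kJ/mol.
iPr at 300° (staggered): Ph(120°)/CHO(60°) gauche 4.3 → 4.3 kJ/mol.
Max at 0° (27.0 kJ/mol), min at 300° (4.3 kJ/mol); barrier = 22.7 kJ/mol.

22.7 kJ/mol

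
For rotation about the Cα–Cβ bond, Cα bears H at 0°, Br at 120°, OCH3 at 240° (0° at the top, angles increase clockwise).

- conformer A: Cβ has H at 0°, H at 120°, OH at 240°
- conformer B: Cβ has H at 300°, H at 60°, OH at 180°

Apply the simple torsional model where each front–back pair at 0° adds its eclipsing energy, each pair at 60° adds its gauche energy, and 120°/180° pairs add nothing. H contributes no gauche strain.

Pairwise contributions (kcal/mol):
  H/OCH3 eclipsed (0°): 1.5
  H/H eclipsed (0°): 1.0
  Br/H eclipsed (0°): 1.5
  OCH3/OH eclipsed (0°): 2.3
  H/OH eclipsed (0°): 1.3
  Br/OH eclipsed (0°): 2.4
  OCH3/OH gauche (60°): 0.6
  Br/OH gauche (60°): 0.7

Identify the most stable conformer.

A (eclipsed): H–H eclipsed, Br–H eclipsed, OCH3–OH eclipsed; 1.0 + 1.5 + 2.3 = 4.8 kcal/mol.
B (staggered): Br–OH gauche, OCH3–OH gauche; 0.7 + 0.6 = 1.3 kcal/mol.
B has the lowest total (1.3 kcal/mol).

B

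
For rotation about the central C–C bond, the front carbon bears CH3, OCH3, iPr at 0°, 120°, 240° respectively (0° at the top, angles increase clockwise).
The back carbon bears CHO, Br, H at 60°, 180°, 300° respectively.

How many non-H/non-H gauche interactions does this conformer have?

Non-H gauche pairs: CH3(0°)/CHO(60°); OCH3(120°)/CHO(60°); OCH3(120°)/Br(180°); iPr(240°)/Br(180°) — 4 interactions.

4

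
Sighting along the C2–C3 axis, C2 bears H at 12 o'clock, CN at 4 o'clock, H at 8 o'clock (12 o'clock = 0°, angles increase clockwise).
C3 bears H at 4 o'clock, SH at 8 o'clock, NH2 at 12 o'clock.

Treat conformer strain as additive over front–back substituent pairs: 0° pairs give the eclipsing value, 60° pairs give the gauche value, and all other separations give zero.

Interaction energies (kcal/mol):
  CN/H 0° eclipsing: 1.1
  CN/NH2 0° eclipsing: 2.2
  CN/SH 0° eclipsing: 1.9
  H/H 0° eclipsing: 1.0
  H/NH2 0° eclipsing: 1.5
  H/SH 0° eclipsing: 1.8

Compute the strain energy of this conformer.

This conformer (eclipsed): H–NH2 eclipsed, CN–H eclipsed, H–SH eclipsed; 1.5 + 1.1 + 1.8 = 4.4 kcal/mol.

4.4 kcal/mol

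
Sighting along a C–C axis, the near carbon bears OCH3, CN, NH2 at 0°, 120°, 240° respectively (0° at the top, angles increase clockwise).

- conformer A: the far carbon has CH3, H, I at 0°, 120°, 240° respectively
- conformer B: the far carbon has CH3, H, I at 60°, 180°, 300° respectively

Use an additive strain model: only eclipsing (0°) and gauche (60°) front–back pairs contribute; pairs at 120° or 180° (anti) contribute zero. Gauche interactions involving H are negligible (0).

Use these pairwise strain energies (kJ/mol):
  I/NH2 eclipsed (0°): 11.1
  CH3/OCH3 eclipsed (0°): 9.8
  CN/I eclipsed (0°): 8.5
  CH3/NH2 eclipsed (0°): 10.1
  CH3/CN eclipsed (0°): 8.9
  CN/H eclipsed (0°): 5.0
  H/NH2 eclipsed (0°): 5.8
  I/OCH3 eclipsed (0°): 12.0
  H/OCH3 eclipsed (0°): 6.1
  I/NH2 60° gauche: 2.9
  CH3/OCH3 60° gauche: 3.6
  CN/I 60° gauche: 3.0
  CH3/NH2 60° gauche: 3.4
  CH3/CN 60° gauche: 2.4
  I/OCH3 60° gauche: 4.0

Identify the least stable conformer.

A

A (eclipsed): OCH3–CH3 eclipsed, CN–H eclipsed, NH2–I eclipsed; 9.8 + 5.0 + 11.1 = 25.9 kJ/mol.
B (staggered): OCH3–CH3 gauche, OCH3–I gauche, CN–CH3 gauche, NH2–I gauche; 3.6 + 4.0 + 2.4 + 2.9 = 12.9 kJ/mol.
A has the highest total (25.9 kJ/mol).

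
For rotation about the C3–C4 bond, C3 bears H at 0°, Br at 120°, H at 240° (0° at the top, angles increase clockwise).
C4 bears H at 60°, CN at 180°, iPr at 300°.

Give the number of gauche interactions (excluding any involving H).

Non-H gauche pairs: Br(120°)/CN(180°) — 1 interaction.

1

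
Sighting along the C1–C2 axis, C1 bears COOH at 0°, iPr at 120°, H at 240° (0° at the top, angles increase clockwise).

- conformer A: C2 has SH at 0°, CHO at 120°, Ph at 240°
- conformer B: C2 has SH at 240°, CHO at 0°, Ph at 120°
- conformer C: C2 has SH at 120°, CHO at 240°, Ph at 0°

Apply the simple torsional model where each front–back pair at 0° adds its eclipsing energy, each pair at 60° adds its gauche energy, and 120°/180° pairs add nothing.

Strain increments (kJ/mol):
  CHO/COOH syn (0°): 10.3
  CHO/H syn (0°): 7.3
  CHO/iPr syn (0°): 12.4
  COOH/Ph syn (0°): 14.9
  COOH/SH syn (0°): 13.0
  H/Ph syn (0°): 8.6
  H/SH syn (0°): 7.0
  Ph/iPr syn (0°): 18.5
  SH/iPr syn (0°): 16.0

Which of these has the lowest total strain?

A

A (eclipsed): COOH–SH eclipsed, iPr–CHO eclipsed, H–Ph eclipsed; 13.0 + 12.4 + 8.6 = 34.0 kJ/mol.
B (eclipsed): COOH–CHO eclipsed, iPr–Ph eclipsed, H–SH eclipsed; 10.3 + 18.5 + 7.0 = 35.8 kJ/mol.
C (eclipsed): COOH–Ph eclipsed, iPr–SH eclipsed, H–CHO eclipsed; 14.9 + 16.0 + 7.3 = 38.2 kJ/mol.
A has the lowest total (34.0 kJ/mol).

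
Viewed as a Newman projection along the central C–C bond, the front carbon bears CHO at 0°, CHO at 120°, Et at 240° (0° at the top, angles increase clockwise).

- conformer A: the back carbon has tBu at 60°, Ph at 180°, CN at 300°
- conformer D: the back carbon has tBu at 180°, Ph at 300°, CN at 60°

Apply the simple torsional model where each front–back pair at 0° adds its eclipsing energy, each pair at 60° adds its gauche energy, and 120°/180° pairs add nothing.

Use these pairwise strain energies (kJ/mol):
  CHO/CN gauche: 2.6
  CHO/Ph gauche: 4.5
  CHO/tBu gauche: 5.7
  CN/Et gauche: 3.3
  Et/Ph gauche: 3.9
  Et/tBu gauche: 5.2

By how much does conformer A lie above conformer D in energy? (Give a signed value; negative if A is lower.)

+1.2 kJ/mol

A (staggered): CHO(0°)/tBu(60°) gauche 5.7; CHO(0°)/CN(300°) gauche 2.6; CHO(120°)/tBu(60°) gauche 5.7; CHO(120°)/Ph(180°) gauche 4.5; Et(240°)/Ph(180°) gauche 3.9; Et(240°)/CN(300°) gauche 3.3 → 25.7 kJ/mol.
D (staggered): CHO(0°)/Ph(300°) gauche 4.5; CHO(0°)/CN(60°) gauche 2.6; CHO(120°)/tBu(180°) gauche 5.7; CHO(120°)/CN(60°) gauche 2.6; Et(240°)/tBu(180°) gauche 5.2; Et(240°)/Ph(300°) gauche 3.9 → 24.5 kJ/mol.
E(A) − E(D) = 25.7 − 24.5 = +1.2 kJ/mol.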